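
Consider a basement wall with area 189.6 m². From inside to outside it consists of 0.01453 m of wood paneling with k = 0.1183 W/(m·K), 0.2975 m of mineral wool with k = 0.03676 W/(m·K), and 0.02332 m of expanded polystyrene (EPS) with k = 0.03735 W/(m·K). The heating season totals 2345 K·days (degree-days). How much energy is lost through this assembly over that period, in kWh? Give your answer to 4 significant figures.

0.01453/0.1183 = 0.12282
0.2975/0.03676 = 8.093
0.02332/0.03735 = 0.62436
R_total = 0.12282 + 8.093 + 0.62436 = 8.8402 m²·K/W
E = A × HDD × 24 / R / 1000 = 189.6 × 2345 × 24 / 8.8402 / 1000 = 1207.1 kWh

1207 kWh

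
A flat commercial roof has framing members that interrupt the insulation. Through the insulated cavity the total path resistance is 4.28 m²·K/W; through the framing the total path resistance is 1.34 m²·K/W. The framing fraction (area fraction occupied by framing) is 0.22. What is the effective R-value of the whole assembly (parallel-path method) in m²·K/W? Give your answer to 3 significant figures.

2.89 m²·K/W

U_eff = 0.78/4.28 + 0.22/1.34 = 0.1822 + 0.1642 = 0.3464
R_eff = 1/U_eff = 2.887 m²·K/W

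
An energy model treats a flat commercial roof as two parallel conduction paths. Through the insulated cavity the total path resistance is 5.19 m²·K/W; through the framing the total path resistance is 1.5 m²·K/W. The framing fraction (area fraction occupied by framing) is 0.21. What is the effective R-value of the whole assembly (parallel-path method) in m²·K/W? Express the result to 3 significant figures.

3.42 m²·K/W

U_eff = 0.79/5.19 + 0.21/1.5 = 0.1522 + 0.14 = 0.2922
R_eff = 1/U_eff = 3.422 m²·K/W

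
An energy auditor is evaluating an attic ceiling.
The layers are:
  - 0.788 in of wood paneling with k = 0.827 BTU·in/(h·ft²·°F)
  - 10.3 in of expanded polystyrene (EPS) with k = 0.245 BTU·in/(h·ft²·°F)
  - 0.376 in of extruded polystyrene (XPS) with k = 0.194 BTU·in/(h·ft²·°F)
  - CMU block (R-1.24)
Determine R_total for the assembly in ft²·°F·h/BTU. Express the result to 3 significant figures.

0.788/0.827 = 0.9528
10.3/0.245 = 42.04
0.376/0.194 = 1.938
R_total = 0.9528 + 42.04 + 1.938 + 1.24 = 46.17 ft²·°F·h/BTU

46.2 ft²·°F·h/BTU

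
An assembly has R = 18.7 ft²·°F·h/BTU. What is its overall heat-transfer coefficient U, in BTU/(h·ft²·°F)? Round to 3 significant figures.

U = 1/R = 1/18.7 = 0.05348

0.0535 BTU/(h·ft²·°F)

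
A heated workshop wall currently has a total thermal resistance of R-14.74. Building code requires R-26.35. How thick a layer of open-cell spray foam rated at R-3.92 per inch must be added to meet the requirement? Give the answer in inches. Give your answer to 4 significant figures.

ΔR = 26.35 − 14.74 = 11.61 ft²·°F·h/BTU
L = ΔR / (R/in) = 11.61/3.92 = 2.9617 in

2.962 in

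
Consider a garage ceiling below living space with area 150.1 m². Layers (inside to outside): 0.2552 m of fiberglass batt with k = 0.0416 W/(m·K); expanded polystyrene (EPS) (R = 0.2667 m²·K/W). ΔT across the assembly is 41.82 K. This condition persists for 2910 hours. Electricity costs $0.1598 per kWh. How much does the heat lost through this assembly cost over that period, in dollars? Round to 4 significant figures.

0.2552/0.0416 = 6.1346
R_total = 6.1346 + 0.2667 = 6.4013 m²·K/W
Q = 150.1 × 41.82 / 6.4013 = 980.61 W
E = 980.61 W × 2910 h / 1000 = 2853.6 kWh
Cost = 2853.6 × 0.1598 = $456

456.0 dollars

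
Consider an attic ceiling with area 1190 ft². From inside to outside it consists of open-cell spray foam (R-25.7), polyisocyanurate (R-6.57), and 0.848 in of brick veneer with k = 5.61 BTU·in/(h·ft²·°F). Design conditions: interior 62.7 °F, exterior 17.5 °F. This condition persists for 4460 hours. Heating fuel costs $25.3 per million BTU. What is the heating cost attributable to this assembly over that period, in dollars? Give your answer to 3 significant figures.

187 dollars

0.848/5.61 = 0.1512
R_total = 25.7 + 6.57 + 0.1512 = 32.42 ft²·°F·h/BTU
Q = 1190 × (62.7 − 17.5) / 32.42 = 1659 BTU/h
E = 1659 × 4460 = 7399000 BTU
Cost = 7399000/10⁶ × 25.3 = $187.2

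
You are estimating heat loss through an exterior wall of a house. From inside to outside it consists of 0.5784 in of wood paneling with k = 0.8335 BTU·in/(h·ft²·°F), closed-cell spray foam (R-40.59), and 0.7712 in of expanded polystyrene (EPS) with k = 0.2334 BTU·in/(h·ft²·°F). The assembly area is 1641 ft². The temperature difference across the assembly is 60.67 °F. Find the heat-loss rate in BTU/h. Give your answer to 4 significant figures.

0.5784/0.8335 = 0.69394
0.7712/0.2334 = 3.3042
R_total = 0.69394 + 40.59 + 3.3042 = 44.588 ft²·°F·h/BTU
Q = A·ΔT/R = 1641 × 60.67 / 44.588 = 2232.9 BTU/h

2233 BTU/h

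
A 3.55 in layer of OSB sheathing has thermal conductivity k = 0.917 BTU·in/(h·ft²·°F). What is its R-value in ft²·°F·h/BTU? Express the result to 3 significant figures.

3.87 ft²·°F·h/BTU

R = L/k = 3.55/0.917 = 3.871 ft²·°F·h/BTU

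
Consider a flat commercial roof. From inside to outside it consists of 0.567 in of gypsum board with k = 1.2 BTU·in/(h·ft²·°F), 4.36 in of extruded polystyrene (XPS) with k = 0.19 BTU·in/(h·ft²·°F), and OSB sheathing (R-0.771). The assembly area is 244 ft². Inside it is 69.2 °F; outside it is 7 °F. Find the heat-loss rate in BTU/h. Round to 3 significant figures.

0.567/1.2 = 0.4725
4.36/0.19 = 22.95
R_total = 0.4725 + 22.95 + 0.771 = 24.19 ft²·°F·h/BTU
Q = A·ΔT/R = 244 × (69.2 − 7) / 24.19 = 627.4 BTU/h

627 BTU/h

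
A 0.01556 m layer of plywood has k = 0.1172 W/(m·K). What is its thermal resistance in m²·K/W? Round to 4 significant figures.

R = L/k = 0.01556/0.1172 = 0.13276 m²·K/W

0.1328 m²·K/W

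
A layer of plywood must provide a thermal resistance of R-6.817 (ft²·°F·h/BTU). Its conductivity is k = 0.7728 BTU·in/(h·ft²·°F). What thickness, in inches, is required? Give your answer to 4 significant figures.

5.268 in

L = R × k = 6.817 × 0.7728 = 5.2682 in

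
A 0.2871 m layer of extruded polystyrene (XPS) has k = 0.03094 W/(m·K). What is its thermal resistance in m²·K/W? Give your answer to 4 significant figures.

9.279 m²·K/W

R = L/k = 0.2871/0.03094 = 9.2793 m²·K/W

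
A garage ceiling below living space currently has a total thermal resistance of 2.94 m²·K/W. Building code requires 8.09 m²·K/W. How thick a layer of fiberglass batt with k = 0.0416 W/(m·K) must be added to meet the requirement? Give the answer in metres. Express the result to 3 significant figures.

ΔR = 8.09 − 2.94 = 5.15 m²·K/W
L = ΔR × k = 5.15 × 0.0416 = 0.2142 m

0.214 m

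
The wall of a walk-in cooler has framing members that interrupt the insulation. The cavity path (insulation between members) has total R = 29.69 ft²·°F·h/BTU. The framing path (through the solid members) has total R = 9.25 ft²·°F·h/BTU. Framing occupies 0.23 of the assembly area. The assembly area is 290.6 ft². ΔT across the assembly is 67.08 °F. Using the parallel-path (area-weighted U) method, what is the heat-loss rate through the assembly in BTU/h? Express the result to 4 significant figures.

U_eff = 0.77/29.69 + 0.23/9.25 = 0.025935 + 0.024865 = 0.0508
R_eff = 1/U_eff = 19.685 ft²·°F·h/BTU
Q = 290.6 × 67.08 / 19.685 = 990.26 BTU/h

990.3 BTU/h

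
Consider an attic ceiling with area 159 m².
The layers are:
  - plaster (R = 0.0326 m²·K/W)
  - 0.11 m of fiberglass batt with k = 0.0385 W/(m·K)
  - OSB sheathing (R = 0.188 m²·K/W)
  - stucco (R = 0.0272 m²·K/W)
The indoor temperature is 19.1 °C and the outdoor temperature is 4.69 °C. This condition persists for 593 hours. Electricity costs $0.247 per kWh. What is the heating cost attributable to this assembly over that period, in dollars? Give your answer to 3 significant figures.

0.11/0.0385 = 2.857
R_total = 0.0326 + 2.857 + 0.188 + 0.0272 = 3.105 m²·K/W
Q = 159 × (19.1 − 4.69) / 3.105 = 737.9 W
E = 737.9 W × 593 h / 1000 = 437.6 kWh
Cost = 437.6 × 0.247 = $108.1

108 dollars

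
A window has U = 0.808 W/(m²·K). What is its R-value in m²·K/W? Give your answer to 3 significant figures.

1.24 m²·K/W

R = 1/U = 1/0.808 = 1.238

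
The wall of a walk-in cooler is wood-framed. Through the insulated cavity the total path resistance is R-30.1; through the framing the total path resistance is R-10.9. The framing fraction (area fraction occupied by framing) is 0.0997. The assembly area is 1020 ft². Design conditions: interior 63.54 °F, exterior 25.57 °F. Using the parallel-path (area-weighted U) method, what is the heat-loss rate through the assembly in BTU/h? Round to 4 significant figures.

1513 BTU/h

U_eff = 0.9003/30.1 + 0.0997/10.9 = 0.02991 + 0.0091468 = 0.039057
R_eff = 1/U_eff = 25.604 ft²·°F·h/BTU
Q = 1020 × (63.54 − 25.57) / 25.604 = 1512.7 BTU/h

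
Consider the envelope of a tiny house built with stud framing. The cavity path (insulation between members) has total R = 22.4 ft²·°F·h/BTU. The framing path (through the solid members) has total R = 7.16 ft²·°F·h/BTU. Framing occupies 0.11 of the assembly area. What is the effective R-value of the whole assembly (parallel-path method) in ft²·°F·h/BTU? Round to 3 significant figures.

18.2 ft²·°F·h/BTU

U_eff = 0.89/22.4 + 0.11/7.16 = 0.03973 + 0.01536 = 0.0551
R_eff = 1/U_eff = 18.15 ft²·°F·h/BTU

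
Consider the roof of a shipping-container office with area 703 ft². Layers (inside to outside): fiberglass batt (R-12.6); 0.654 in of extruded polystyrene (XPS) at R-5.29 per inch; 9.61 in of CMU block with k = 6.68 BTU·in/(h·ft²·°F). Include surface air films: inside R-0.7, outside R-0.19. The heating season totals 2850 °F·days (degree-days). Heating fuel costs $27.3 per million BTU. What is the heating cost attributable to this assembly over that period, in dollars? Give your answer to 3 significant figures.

71.4 dollars

0.654 × 5.29 = 3.46
9.61/6.68 = 1.439
R_total = 0.7 + 12.6 + 3.46 + 1.439 + 0.19 = 18.39 ft²·°F·h/BTU
E = A × HDD × 24 / R = 703 × 2850 × 24 / 18.39 = 2615000 BTU
Cost = 2615000/10⁶ × 27.3 = $71.39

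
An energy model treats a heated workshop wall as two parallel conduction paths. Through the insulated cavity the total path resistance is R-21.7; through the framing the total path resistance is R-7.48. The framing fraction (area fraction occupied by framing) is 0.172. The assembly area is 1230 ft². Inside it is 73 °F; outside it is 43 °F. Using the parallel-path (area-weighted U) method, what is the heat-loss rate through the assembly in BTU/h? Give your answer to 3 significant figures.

2260 BTU/h

U_eff = 0.828/21.7 + 0.172/7.48 = 0.03816 + 0.02299 = 0.06115
R_eff = 1/U_eff = 16.35 ft²·°F·h/BTU
Q = 1230 × (73 − 43) / 16.35 = 2256 BTU/h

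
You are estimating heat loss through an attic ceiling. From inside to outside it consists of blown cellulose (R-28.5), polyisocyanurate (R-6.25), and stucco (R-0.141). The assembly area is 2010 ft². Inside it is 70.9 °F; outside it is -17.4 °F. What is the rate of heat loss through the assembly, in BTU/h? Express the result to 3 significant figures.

5090 BTU/h

R_total = 28.5 + 6.25 + 0.141 = 34.89 ft²·°F·h/BTU
Q = A·ΔT/R = 2010 × (70.9 − (-17.4)) / 34.89 = 5087 BTU/h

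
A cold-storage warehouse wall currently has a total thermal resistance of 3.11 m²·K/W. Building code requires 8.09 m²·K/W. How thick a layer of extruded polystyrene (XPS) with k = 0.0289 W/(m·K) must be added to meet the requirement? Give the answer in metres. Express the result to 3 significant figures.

0.144 m

ΔR = 8.09 − 3.11 = 4.98 m²·K/W
L = ΔR × k = 4.98 × 0.0289 = 0.1439 m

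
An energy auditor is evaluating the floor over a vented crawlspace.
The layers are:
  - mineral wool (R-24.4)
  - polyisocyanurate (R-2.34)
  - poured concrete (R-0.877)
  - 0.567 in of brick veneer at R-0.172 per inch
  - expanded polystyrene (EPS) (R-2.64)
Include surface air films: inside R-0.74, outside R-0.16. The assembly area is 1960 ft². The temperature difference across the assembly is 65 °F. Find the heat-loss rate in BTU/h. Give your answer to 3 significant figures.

4080 BTU/h

0.567 × 0.172 = 0.09752
R_total = 0.74 + 24.4 + 2.34 + 0.877 + 0.09752 + 2.64 + 0.16 = 31.25 ft²·°F·h/BTU
Q = A·ΔT/R = 1960 × 65 / 31.25 = 4076 BTU/h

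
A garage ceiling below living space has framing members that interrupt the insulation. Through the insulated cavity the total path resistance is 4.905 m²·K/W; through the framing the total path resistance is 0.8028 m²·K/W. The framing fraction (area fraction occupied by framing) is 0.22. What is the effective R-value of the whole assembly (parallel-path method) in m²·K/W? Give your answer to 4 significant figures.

U_eff = 0.78/4.905 + 0.22/0.8028 = 0.15902 + 0.27404 = 0.43306
R_eff = 1/U_eff = 2.3091 m²·K/W

2.309 m²·K/W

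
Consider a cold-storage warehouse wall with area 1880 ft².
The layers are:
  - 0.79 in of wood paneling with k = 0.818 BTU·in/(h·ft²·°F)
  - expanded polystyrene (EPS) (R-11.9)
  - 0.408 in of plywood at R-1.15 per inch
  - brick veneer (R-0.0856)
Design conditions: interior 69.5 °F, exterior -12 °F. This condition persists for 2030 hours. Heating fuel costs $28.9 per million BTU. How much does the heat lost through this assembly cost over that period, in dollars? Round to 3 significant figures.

670 dollars

0.79/0.818 = 0.9658
0.408 × 1.15 = 0.4692
R_total = 0.9658 + 11.9 + 0.4692 + 0.0856 = 13.42 ft²·°F·h/BTU
Q = 1880 × (69.5 − (-12)) / 13.42 = 11420 BTU/h
E = 11420 × 2030 = 23180000 BTU
Cost = 23180000/10⁶ × 28.9 = $669.8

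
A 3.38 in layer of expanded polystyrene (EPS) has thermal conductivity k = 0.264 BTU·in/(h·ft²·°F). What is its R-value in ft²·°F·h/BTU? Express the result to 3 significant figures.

R = L/k = 3.38/0.264 = 12.8 ft²·°F·h/BTU

12.8 ft²·°F·h/BTU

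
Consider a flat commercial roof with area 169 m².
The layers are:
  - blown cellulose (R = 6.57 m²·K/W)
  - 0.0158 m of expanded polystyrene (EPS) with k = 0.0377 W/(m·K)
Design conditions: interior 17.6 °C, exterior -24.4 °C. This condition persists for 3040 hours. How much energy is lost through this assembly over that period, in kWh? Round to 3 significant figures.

3090 kWh

0.0158/0.0377 = 0.4191
R_total = 6.57 + 0.4191 = 6.989 m²·K/W
Q = 169 × (17.6 − (-24.4)) / 6.989 = 1016 W
E = 1016 W × 3040 h / 1000 = 3087 kWh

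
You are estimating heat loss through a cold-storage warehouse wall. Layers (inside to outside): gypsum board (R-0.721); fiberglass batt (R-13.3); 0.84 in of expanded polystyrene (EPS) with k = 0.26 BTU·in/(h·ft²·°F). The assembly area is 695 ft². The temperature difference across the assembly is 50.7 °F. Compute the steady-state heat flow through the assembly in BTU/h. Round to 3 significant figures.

0.84/0.26 = 3.231
R_total = 0.721 + 13.3 + 3.231 = 17.25 ft²·°F·h/BTU
Q = A·ΔT/R = 695 × 50.7 / 17.25 = 2042 BTU/h

2040 BTU/h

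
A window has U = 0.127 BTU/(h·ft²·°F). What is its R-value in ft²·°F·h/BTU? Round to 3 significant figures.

R = 1/U = 1/0.127 = 7.874

7.87 ft²·°F·h/BTU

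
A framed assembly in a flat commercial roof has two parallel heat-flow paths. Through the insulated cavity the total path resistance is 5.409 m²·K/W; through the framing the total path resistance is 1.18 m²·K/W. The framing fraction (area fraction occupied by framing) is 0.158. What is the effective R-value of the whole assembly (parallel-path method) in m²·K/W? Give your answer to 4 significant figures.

3.453 m²·K/W

U_eff = 0.842/5.409 + 0.158/1.18 = 0.15567 + 0.1339 = 0.28956
R_eff = 1/U_eff = 3.4535 m²·K/W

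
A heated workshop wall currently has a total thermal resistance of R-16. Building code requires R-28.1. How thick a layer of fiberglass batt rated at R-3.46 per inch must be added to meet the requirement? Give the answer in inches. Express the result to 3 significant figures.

3.50 in

ΔR = 28.1 − 16 = 12.1 ft²·°F·h/BTU
L = ΔR / (R/in) = 12.1/3.46 = 3.497 in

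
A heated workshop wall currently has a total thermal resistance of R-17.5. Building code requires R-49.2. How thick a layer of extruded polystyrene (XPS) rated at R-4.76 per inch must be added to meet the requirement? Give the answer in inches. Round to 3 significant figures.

6.66 in

ΔR = 49.2 − 17.5 = 31.7 ft²·°F·h/BTU
L = ΔR / (R/in) = 31.7/4.76 = 6.66 in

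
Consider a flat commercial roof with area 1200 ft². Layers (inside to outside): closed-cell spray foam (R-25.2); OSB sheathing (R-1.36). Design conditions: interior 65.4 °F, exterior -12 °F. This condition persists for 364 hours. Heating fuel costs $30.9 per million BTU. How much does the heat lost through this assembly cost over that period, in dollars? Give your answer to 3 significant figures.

R_total = 25.2 + 1.36 = 26.56 ft²·°F·h/BTU
Q = 1200 × (65.4 − (-12)) / 26.56 = 3497 BTU/h
E = 3497 × 364 = 1273000 BTU
Cost = 1273000/10⁶ × 30.9 = $39.33

39.3 dollars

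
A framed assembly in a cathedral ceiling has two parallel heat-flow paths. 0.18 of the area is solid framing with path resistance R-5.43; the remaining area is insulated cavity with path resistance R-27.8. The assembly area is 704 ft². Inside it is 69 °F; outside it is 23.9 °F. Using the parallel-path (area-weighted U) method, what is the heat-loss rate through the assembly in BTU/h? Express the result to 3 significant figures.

U_eff = 0.82/27.8 + 0.18/5.43 = 0.0295 + 0.03315 = 0.06265
R_eff = 1/U_eff = 15.96 ft²·°F·h/BTU
Q = 704 × (69 − 23.9) / 15.96 = 1989 BTU/h

1990 BTU/h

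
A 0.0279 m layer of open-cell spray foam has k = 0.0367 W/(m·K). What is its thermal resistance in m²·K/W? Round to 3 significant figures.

0.760 m²·K/W

R = L/k = 0.0279/0.0367 = 0.7602 m²·K/W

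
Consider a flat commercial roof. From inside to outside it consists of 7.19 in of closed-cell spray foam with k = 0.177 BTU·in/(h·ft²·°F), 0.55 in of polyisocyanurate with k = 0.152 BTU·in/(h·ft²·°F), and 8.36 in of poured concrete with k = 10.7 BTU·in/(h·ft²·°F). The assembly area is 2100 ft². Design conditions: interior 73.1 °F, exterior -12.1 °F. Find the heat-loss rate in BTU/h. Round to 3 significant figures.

3970 BTU/h

7.19/0.177 = 40.62
0.55/0.152 = 3.618
8.36/10.7 = 0.7813
R_total = 40.62 + 3.618 + 0.7813 = 45.02 ft²·°F·h/BTU
Q = A·ΔT/R = 2100 × (73.1 − (-12.1)) / 45.02 = 3974 BTU/h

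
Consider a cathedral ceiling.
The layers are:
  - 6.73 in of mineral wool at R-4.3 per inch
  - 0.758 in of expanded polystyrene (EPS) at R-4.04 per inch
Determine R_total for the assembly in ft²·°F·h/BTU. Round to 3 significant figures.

6.73 × 4.3 = 28.94
0.758 × 4.04 = 3.062
R_total = 28.94 + 3.062 = 32 ft²·°F·h/BTU

32.0 ft²·°F·h/BTU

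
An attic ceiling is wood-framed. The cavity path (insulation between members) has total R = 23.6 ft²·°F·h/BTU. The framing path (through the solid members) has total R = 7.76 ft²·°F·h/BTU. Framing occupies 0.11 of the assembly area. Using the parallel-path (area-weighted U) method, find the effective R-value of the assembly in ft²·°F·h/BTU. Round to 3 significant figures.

U_eff = 0.89/23.6 + 0.11/7.76 = 0.03771 + 0.01418 = 0.05189
R_eff = 1/U_eff = 19.27 ft²·°F·h/BTU

19.3 ft²·°F·h/BTU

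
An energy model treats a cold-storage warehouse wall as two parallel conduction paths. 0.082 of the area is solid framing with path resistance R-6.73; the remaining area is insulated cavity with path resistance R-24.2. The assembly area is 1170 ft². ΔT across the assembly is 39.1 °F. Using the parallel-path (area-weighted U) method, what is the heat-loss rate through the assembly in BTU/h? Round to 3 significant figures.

U_eff = 0.918/24.2 + 0.082/6.73 = 0.03793 + 0.01218 = 0.05012
R_eff = 1/U_eff = 19.95 ft²·°F·h/BTU
Q = 1170 × 39.1 / 19.95 = 2293 BTU/h

2290 BTU/h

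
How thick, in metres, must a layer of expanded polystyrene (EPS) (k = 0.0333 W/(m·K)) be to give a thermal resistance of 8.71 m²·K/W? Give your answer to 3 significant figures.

L = R·k = 8.71 × 0.0333 = 0.29 m

0.290 m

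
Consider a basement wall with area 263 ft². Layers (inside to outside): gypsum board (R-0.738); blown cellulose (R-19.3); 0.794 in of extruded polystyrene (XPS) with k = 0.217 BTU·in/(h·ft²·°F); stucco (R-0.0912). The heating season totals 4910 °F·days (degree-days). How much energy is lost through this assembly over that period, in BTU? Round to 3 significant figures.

0.794/0.217 = 3.659
R_total = 0.738 + 19.3 + 3.659 + 0.0912 = 23.79 ft²·°F·h/BTU
E = A × HDD × 24 / R = 263 × 4910 × 24 / 23.79 = 1303000 BTU

1300000 BTU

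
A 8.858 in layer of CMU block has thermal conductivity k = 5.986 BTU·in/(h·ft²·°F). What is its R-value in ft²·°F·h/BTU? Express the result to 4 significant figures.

1.480 ft²·°F·h/BTU

R = L/k = 8.858/5.986 = 1.4798 ft²·°F·h/BTU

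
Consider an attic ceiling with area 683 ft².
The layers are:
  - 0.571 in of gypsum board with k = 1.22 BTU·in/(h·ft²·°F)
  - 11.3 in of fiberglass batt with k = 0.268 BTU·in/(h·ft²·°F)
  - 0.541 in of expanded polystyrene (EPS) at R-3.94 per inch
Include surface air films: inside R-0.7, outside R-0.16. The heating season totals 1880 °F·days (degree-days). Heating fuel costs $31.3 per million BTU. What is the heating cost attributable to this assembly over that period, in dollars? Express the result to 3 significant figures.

0.571/1.22 = 0.468
11.3/0.268 = 42.16
0.541 × 3.94 = 2.132
R_total = 0.7 + 0.468 + 42.16 + 2.132 + 0.16 = 45.62 ft²·°F·h/BTU
E = A × HDD × 24 / R = 683 × 1880 × 24 / 45.62 = 675500 BTU
Cost = 675500/10⁶ × 31.3 = $21.14

21.1 dollars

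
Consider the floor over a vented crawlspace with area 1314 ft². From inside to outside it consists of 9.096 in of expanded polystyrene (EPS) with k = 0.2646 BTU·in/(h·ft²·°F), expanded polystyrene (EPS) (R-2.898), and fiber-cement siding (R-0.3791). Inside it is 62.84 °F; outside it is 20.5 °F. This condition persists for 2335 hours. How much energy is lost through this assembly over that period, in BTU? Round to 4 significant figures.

9.096/0.2646 = 34.376
R_total = 34.376 + 2.898 + 0.3791 = 37.654 ft²·°F·h/BTU
Q = 1314 × (62.84 − 20.5) / 37.654 = 1477.5 BTU/h
E = 1477.5 × 2335 = 3450100 BTU

3450000 BTU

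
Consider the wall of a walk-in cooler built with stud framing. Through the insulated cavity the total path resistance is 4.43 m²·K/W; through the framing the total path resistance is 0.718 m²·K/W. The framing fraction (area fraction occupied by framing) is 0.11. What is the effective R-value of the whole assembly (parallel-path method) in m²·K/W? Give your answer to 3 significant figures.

2.82 m²·K/W

U_eff = 0.89/4.43 + 0.11/0.718 = 0.2009 + 0.1532 = 0.3541
R_eff = 1/U_eff = 2.824 m²·K/W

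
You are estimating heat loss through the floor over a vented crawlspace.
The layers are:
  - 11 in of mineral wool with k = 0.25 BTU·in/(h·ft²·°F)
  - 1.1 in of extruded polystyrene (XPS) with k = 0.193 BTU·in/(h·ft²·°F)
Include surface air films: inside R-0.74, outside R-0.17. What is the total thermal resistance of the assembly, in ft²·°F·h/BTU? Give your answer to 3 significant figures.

50.6 ft²·°F·h/BTU

11/0.25 = 44
1.1/0.193 = 5.699
R_total = 0.74 + 44 + 5.699 + 0.17 = 50.61 ft²·°F·h/BTU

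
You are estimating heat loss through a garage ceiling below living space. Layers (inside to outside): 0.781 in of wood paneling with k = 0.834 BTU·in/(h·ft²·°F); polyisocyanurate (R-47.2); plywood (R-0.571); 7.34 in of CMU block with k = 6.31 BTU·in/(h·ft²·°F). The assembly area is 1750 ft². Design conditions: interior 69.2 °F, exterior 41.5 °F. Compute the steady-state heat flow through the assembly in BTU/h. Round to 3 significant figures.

0.781/0.834 = 0.9365
7.34/6.31 = 1.163
R_total = 0.9365 + 47.2 + 0.571 + 1.163 = 49.87 ft²·°F·h/BTU
Q = A·ΔT/R = 1750 × (69.2 − 41.5) / 49.87 = 972 BTU/h

972 BTU/h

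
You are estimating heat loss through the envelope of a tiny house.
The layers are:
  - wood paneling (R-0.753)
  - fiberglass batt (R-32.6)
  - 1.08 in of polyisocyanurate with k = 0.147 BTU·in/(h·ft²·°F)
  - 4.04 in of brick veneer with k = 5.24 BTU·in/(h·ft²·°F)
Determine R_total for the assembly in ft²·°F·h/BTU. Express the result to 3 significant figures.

1.08/0.147 = 7.347
4.04/5.24 = 0.771
R_total = 0.753 + 32.6 + 7.347 + 0.771 = 41.47 ft²·°F·h/BTU

41.5 ft²·°F·h/BTU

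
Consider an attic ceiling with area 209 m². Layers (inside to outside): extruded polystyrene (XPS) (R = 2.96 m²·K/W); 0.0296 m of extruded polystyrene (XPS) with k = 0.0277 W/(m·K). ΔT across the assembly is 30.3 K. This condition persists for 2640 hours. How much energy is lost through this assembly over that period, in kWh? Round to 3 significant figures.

0.0296/0.0277 = 1.069
R_total = 2.96 + 1.069 = 4.029 m²·K/W
Q = 209 × 30.3 / 4.029 = 1572 W
E = 1572 W × 2640 h / 1000 = 4150 kWh

4150 kWh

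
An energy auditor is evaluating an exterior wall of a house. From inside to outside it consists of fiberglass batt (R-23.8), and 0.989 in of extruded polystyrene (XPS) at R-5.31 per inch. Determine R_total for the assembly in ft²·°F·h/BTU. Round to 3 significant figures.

29.1 ft²·°F·h/BTU

0.989 × 5.31 = 5.252
R_total = 23.8 + 5.252 = 29.05 ft²·°F·h/BTU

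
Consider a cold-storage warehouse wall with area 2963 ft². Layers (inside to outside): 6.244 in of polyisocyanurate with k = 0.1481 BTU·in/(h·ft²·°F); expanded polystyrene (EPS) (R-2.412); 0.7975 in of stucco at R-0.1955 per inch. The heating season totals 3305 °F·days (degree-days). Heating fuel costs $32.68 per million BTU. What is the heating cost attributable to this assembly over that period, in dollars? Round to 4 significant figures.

6.244/0.1481 = 42.161
0.7975 × 0.1955 = 0.15591
R_total = 42.161 + 2.412 + 0.15591 = 44.729 ft²·°F·h/BTU
E = A × HDD × 24 / R = 2963 × 3305 × 24 / 44.729 = 5254500 BTU
Cost = 5254500/10⁶ × 32.68 = $171.72

171.7 dollars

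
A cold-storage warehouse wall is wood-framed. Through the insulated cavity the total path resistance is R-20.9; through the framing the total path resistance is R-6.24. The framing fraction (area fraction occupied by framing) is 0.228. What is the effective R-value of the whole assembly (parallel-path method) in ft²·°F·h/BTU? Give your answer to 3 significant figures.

13.6 ft²·°F·h/BTU

U_eff = 0.772/20.9 + 0.228/6.24 = 0.03694 + 0.03654 = 0.07348
R_eff = 1/U_eff = 13.61 ft²·°F·h/BTU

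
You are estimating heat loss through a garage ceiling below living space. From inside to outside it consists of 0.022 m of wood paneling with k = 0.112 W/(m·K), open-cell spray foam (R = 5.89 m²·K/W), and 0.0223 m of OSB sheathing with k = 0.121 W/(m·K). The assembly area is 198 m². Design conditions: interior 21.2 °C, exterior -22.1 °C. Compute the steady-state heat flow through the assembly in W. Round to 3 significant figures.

1370 W

0.022/0.112 = 0.1964
0.0223/0.121 = 0.1843
R_total = 0.1964 + 5.89 + 0.1843 = 6.271 m²·K/W
Q = A·ΔT/R = 198 × (21.2 − (-22.1)) / 6.271 = 1367 W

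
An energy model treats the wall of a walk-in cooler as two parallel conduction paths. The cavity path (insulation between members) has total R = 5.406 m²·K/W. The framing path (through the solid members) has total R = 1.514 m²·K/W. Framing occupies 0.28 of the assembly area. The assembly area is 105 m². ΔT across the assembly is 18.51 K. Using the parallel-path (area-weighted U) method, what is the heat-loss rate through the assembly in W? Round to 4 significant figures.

618.3 W

U_eff = 0.72/5.406 + 0.28/1.514 = 0.13319 + 0.18494 = 0.31813
R_eff = 1/U_eff = 3.1434 m²·K/W
Q = 105 × 18.51 / 3.1434 = 618.29 W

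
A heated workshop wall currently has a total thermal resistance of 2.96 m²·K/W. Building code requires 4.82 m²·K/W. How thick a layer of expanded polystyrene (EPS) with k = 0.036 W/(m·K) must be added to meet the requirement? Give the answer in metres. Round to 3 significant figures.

ΔR = 4.82 − 2.96 = 1.86 m²·K/W
L = ΔR × k = 1.86 × 0.036 = 0.06696 m

0.0670 m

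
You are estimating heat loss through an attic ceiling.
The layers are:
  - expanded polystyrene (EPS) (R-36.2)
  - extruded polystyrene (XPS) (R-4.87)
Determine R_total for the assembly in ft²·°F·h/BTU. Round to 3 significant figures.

R_total = 36.2 + 4.87 = 41.07 ft²·°F·h/BTU

41.1 ft²·°F·h/BTU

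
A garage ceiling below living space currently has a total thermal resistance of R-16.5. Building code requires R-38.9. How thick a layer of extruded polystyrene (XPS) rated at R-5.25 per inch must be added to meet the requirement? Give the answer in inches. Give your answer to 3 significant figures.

4.27 in

ΔR = 38.9 − 16.5 = 22.4 ft²·°F·h/BTU
L = ΔR / (R/in) = 22.4/5.25 = 4.267 in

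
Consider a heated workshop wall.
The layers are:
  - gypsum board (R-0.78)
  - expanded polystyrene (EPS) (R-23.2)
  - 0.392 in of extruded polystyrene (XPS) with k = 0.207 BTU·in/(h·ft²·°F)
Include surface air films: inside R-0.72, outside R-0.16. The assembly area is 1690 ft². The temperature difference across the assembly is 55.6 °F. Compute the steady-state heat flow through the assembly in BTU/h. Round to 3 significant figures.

0.392/0.207 = 1.894
R_total = 0.72 + 0.78 + 23.2 + 1.894 + 0.16 = 26.75 ft²·°F·h/BTU
Q = A·ΔT/R = 1690 × 55.6 / 26.75 = 3512 BTU/h

3510 BTU/h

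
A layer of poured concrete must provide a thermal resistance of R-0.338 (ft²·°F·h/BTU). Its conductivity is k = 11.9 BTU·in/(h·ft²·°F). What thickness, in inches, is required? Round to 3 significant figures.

L = R × k = 0.338 × 11.9 = 4.022 in

4.02 in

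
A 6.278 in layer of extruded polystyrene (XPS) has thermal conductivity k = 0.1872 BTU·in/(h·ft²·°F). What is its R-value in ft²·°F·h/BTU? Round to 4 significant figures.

R = L/k = 6.278/0.1872 = 33.536 ft²·°F·h/BTU

33.54 ft²·°F·h/BTU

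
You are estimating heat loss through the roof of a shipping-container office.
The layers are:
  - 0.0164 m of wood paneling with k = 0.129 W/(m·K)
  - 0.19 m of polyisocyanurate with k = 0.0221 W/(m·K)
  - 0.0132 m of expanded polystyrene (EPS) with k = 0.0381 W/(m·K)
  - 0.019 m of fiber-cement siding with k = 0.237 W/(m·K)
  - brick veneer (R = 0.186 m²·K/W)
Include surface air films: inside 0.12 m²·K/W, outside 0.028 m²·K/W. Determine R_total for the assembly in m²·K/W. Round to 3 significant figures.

9.49 m²·K/W

0.0164/0.129 = 0.1271
0.19/0.0221 = 8.597
0.0132/0.0381 = 0.3465
0.019/0.237 = 0.08017
R_total = 0.12 + 0.1271 + 8.597 + 0.3465 + 0.08017 + 0.186 + 0.028 = 9.485 m²·K/W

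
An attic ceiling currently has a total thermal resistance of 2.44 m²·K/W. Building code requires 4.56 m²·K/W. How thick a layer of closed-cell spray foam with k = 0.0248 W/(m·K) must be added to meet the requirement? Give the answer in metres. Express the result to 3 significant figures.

0.0526 m

ΔR = 4.56 − 2.44 = 2.12 m²·K/W
L = ΔR × k = 2.12 × 0.0248 = 0.05258 m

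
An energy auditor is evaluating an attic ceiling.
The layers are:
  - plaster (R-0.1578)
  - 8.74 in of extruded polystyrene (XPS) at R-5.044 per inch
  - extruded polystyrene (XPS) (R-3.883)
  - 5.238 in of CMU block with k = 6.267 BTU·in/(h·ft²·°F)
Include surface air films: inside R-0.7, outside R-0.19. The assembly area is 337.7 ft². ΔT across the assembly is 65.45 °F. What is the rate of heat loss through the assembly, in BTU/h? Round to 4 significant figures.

443.4 BTU/h

8.74 × 5.044 = 44.085
5.238/6.267 = 0.83581
R_total = 0.7 + 0.1578 + 44.085 + 3.883 + 0.83581 + 0.19 = 49.851 ft²·°F·h/BTU
Q = A·ΔT/R = 337.7 × 65.45 / 49.851 = 443.37 BTU/h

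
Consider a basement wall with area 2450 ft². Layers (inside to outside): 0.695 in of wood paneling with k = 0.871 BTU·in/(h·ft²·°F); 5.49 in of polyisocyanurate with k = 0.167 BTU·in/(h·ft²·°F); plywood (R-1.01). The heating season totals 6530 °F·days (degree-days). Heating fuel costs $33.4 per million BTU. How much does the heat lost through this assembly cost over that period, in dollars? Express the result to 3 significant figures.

0.695/0.871 = 0.7979
5.49/0.167 = 32.87
R_total = 0.7979 + 32.87 + 1.01 = 34.68 ft²·°F·h/BTU
E = A × HDD × 24 / R = 2450 × 6530 × 24 / 34.68 = 11070000 BTU
Cost = 11070000/10⁶ × 33.4 = $369.8

370 dollars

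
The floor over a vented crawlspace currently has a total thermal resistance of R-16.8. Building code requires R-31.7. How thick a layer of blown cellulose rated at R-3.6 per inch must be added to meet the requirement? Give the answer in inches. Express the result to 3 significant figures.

4.14 in

ΔR = 31.7 − 16.8 = 14.9 ft²·°F·h/BTU
L = ΔR / (R/in) = 14.9/3.6 = 4.139 in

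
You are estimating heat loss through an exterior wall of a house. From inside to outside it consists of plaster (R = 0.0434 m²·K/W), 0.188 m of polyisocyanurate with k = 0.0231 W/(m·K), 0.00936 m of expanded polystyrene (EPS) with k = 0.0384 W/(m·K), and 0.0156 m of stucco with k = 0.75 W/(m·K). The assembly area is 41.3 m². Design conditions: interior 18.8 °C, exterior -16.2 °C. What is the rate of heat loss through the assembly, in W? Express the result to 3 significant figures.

171 W

0.188/0.0231 = 8.139
0.00936/0.0384 = 0.2438
0.0156/0.75 = 0.0208
R_total = 0.0434 + 8.139 + 0.2438 + 0.0208 = 8.446 m²·K/W
Q = A·ΔT/R = 41.3 × (18.8 − (-16.2)) / 8.446 = 171.1 W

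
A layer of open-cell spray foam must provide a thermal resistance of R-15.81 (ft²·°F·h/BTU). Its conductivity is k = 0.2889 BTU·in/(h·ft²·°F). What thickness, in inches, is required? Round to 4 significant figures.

L = R × k = 15.81 × 0.2889 = 4.5675 in

4.568 in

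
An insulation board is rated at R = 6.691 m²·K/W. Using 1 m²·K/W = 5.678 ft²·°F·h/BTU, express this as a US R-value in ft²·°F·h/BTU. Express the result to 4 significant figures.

37.99 ft²·°F·h/BTU

R_US = 6.691 × 5.678 = 37.991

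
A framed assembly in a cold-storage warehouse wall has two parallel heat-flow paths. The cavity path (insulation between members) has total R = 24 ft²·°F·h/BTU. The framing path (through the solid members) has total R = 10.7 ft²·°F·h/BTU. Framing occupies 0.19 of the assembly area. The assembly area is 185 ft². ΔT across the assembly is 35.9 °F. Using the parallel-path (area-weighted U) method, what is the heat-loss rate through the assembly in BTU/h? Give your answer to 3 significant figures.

U_eff = 0.81/24 + 0.19/10.7 = 0.03375 + 0.01776 = 0.05151
R_eff = 1/U_eff = 19.41 ft²·°F·h/BTU
Q = 185 × 35.9 / 19.41 = 342.1 BTU/h

342 BTU/h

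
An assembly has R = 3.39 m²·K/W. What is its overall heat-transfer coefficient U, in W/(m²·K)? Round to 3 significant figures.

U = 1/R = 1/3.39 = 0.295

0.295 W/(m²·K)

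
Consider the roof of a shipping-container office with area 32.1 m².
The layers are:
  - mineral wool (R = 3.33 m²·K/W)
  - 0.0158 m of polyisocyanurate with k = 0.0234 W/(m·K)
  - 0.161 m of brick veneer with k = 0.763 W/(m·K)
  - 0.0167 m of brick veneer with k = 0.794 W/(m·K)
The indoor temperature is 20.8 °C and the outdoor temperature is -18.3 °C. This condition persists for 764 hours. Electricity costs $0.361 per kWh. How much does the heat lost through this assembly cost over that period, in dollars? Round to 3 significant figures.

0.0158/0.0234 = 0.6752
0.161/0.763 = 0.211
0.0167/0.794 = 0.02103
R_total = 3.33 + 0.6752 + 0.211 + 0.02103 = 4.237 m²·K/W
Q = 32.1 × (20.8 − (-18.3)) / 4.237 = 296.2 W
E = 296.2 W × 764 h / 1000 = 226.3 kWh
Cost = 226.3 × 0.361 = $81.7

81.7 dollars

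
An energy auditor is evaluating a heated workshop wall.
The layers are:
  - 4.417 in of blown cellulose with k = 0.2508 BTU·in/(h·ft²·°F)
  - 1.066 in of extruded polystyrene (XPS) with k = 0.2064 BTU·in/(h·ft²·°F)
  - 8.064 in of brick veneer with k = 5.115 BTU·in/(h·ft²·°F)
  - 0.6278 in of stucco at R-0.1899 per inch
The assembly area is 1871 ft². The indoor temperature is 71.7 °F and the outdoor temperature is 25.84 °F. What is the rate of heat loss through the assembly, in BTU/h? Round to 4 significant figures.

3506 BTU/h

4.417/0.2508 = 17.612
1.066/0.2064 = 5.1647
8.064/5.115 = 1.5765
0.6278 × 0.1899 = 0.11922
R_total = 17.612 + 5.1647 + 1.5765 + 0.11922 = 24.472 ft²·°F·h/BTU
Q = A·ΔT/R = 1871 × (71.7 − 25.84) / 24.472 = 3506.2 BTU/h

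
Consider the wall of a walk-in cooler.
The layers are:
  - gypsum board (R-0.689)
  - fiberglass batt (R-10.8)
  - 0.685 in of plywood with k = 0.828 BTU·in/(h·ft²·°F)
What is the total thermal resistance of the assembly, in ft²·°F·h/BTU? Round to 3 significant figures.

0.685/0.828 = 0.8273
R_total = 0.689 + 10.8 + 0.8273 = 12.32 ft²·°F·h/BTU

12.3 ft²·°F·h/BTU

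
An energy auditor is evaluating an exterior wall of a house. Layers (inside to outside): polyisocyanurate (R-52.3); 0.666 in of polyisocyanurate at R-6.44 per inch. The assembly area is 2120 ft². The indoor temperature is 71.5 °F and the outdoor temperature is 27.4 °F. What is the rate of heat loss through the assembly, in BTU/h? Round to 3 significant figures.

0.666 × 6.44 = 4.289
R_total = 52.3 + 4.289 = 56.59 ft²·°F·h/BTU
Q = A·ΔT/R = 2120 × (71.5 − 27.4) / 56.59 = 1652 BTU/h

1650 BTU/h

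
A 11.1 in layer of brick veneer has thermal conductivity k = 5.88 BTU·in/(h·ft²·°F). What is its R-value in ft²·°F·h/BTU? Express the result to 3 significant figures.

1.89 ft²·°F·h/BTU

R = L/k = 11.1/5.88 = 1.888 ft²·°F·h/BTU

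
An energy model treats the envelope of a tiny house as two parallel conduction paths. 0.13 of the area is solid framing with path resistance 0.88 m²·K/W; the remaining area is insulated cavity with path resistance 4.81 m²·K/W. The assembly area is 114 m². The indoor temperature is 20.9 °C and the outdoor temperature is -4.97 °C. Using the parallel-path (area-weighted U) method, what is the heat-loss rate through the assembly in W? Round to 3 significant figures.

969 W

U_eff = 0.87/4.81 + 0.13/0.88 = 0.1809 + 0.1477 = 0.3286
R_eff = 1/U_eff = 3.043 m²·K/W
Q = 114 × (20.9 − (-4.97)) / 3.043 = 969.1 W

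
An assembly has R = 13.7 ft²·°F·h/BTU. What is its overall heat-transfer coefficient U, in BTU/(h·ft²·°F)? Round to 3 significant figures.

U = 1/R = 1/13.7 = 0.07299

0.0730 BTU/(h·ft²·°F)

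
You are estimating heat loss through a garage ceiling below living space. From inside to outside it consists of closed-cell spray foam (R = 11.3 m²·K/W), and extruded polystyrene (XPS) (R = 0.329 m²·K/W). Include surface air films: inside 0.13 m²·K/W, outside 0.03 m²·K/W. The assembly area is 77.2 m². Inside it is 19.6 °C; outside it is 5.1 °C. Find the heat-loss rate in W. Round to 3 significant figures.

95.0 W

R_total = 0.13 + 11.3 + 0.329 + 0.03 = 11.79 m²·K/W
Q = A·ΔT/R = 77.2 × (19.6 − 5.1) / 11.79 = 94.95 W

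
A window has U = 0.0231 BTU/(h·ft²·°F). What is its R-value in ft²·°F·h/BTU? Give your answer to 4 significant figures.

43.29 ft²·°F·h/BTU

R = 1/U = 1/0.0231 = 43.29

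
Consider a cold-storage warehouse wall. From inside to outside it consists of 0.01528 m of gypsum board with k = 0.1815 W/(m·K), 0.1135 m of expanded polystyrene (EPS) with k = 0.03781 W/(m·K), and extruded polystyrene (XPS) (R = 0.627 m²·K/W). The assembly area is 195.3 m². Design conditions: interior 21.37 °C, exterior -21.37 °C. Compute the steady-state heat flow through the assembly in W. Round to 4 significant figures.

2248 W

0.01528/0.1815 = 0.084187
0.1135/0.03781 = 3.0019
R_total = 0.084187 + 3.0019 + 0.627 = 3.713 m²·K/W
Q = A·ΔT/R = 195.3 × (21.37 − (-21.37)) / 3.713 = 2248.1 W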